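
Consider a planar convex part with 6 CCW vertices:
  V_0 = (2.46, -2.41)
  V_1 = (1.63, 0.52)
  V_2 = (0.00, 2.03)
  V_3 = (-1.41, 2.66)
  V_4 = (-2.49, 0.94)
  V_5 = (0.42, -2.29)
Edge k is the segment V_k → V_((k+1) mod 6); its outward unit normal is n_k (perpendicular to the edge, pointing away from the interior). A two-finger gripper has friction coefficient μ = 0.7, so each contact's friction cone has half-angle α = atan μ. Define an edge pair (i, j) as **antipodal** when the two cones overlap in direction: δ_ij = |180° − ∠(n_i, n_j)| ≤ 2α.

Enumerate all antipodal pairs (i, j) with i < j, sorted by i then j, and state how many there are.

count = 7; pairs: (0,3), (0,4), (1,4), (1,5), (2,4), (2,5), (3,5)

α = atan 0.7 = 34.99°;  2α = 69.98°
n_0 = (+0.9621, +0.2726)
n_1 = (+0.6796, +0.7336)
n_2 = (+0.4079, +0.9130)
n_3 = (-0.8469, +0.5318)
n_4 = (-0.7430, -0.6693)
n_5 = (-0.0587, -0.9983)
  (0,1): δ = 148.63°  ·
  (0,2): δ = 129.89°  ·
  (0,3): δ = 47.94°  ✓
  (0,4): δ = 26.20°  ✓
  (0,5): δ = 70.82°  ·
  (1,2): δ = 161.26°  ·
  (1,3): δ = 79.31°  ·
  (1,4): δ = 5.17°  ✓
  (1,5): δ = 39.44°  ✓
  (2,3): δ = 98.05°  ·
  (2,4): δ = 23.91°  ✓
  (2,5): δ = 20.71°  ✓
  (3,4): δ = 105.86°  ·
  (3,5): δ = 61.24°  ✓
  (4,5): δ = 135.38°  ·
antipodal pairs: 7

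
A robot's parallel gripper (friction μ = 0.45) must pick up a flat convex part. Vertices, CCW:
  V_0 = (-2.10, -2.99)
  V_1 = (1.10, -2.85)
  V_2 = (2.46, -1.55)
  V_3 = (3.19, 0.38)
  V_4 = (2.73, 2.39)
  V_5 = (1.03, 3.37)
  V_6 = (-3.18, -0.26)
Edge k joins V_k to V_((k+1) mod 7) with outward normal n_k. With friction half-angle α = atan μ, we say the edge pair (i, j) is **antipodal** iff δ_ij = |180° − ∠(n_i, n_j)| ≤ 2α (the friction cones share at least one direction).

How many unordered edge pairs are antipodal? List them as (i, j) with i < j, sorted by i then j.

count = 7; pairs: (0,4), (0,5), (1,5), (2,5), (2,6), (3,6), (4,6)

α = atan 0.45 = 24.23°;  2α = 48.46°
n_0 = (+0.0437, -0.9990)
n_1 = (+0.6910, -0.7229)
n_2 = (+0.9353, -0.3538)
n_3 = (+0.9748, +0.2231)
n_4 = (+0.4994, +0.8664)
n_5 = (-0.6530, +0.7573)
n_6 = (-0.9299, -0.3679)
  (0,1): δ = 138.80°  ·
  (0,2): δ = 113.22°  ·
  (0,3): δ = 79.61°  ·
  (0,4): δ = 32.47°  ✓
  (0,5): δ = 38.26°  ✓
  (0,6): δ = 109.08°  ·
  (1,2): δ = 154.43°  ·
  (1,3): δ = 120.82°  ·
  (1,4): δ = 73.67°  ·
  (1,5): δ = 2.94°  ✓
  (1,6): δ = 67.88°  ·
  (2,3): δ = 146.39°  ·
  (2,4): δ = 99.24°  ·
  (2,5): δ = 28.51°  ✓
  (2,6): δ = 42.30°  ✓
  (3,4): δ = 132.85°  ·
  (3,5): δ = 62.12°  ·
  (3,6): δ = 8.69°  ✓
  (4,5): δ = 109.27°  ·
  (4,6): δ = 38.45°  ✓
  (5,6): δ = 109.19°  ·
antipodal pairs: 7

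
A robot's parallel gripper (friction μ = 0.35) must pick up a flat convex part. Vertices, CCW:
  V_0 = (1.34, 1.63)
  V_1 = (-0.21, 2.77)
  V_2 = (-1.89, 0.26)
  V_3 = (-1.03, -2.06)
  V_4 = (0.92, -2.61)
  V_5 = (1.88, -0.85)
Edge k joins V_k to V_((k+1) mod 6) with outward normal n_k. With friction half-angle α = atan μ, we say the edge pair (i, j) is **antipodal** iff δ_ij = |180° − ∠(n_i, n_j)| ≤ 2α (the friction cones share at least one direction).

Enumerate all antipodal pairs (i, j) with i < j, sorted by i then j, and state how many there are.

count = 4; pairs: (0,2), (0,3), (1,4), (2,5)

α = atan 0.35 = 19.29°;  2α = 38.58°
n_0 = (+0.5925, +0.8056)
n_1 = (-0.8310, +0.5562)
n_2 = (-0.9377, -0.3476)
n_3 = (-0.2715, -0.9624)
n_4 = (+0.8779, -0.4789)
n_5 = (+0.9771, +0.2128)
  (0,1): δ = 87.46°  ·
  (0,2): δ = 33.33°  ✓
  (0,3): δ = 20.58°  ✓
  (0,4): δ = 97.72°  ·
  (0,5): δ = 138.62°  ·
  (1,2): δ = 125.87°  ·
  (1,3): δ = 71.96°  ·
  (1,4): δ = 5.18°  ✓
  (1,5): δ = 46.08°  ·
  (2,3): δ = 126.09°  ·
  (2,4): δ = 48.95°  ·
  (2,5): δ = 8.06°  ✓
  (3,4): δ = 102.86°  ·
  (3,5): δ = 61.96°  ·
  (4,5): δ = 139.11°  ·
antipodal pairs: 4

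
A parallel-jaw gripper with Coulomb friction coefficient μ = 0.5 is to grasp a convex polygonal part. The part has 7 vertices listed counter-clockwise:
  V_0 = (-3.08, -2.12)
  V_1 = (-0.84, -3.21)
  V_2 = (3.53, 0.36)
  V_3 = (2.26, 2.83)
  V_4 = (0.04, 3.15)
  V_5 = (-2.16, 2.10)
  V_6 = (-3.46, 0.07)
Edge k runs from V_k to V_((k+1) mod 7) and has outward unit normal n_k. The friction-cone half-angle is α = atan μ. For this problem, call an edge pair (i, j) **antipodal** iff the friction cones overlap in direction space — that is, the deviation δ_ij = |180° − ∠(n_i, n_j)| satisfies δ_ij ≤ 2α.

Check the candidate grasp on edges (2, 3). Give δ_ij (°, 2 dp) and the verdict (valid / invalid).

δ = 125.41°, invalid

α = atan 0.5 = 26.57°;  2α = 53.13°
edge 2: e_2 = (-1.27, +2.47);  n_2 = (+0.8893, +0.4573)
edge 3: e_3 = (-2.22, +0.32);  n_3 = (+0.1427, +0.9898)
∠(n_2, n_3) = 54.59°
δ = |180° − 54.59°| = 125.41°
125.41° > 2α = 53.13°  →  invalid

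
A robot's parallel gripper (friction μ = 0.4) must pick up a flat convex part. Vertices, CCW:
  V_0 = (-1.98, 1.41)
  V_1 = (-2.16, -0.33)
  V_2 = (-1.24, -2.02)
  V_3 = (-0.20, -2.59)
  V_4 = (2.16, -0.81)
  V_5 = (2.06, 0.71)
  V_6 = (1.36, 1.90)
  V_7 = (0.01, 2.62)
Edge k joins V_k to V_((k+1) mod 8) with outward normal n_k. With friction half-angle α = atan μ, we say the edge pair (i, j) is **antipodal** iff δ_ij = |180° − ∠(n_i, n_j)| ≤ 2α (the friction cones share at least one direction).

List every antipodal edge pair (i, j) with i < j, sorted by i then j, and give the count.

count = 8; pairs: (0,4), (0,5), (1,4), (1,5), (1,6), (2,5), (2,6), (3,7)

α = atan 0.4 = 21.80°;  2α = 43.60°
n_0 = (-0.9947, +0.1029)
n_1 = (-0.8783, -0.4781)
n_2 = (-0.4806, -0.8769)
n_3 = (+0.6022, -0.7984)
n_4 = (+0.9978, +0.0656)
n_5 = (+0.8619, +0.5070)
n_6 = (+0.4706, +0.8824)
n_7 = (-0.5195, +0.8544)
  (0,1): δ = 145.53°  ·
  (0,2): δ = 112.82°  ·
  (0,3): δ = 47.07°  ·
  (0,4): δ = 9.67°  ✓
  (0,5): δ = 36.37°  ✓
  (0,6): δ = 67.83°  ·
  (0,7): δ = 127.21°  ·
  (1,2): δ = 147.29°  ·
  (1,3): δ = 81.54°  ·
  (1,4): δ = 24.80°  ✓
  (1,5): δ = 1.90°  ✓
  (1,6): δ = 33.36°  ✓
  (1,7): δ = 92.74°  ·
  (2,3): δ = 114.25°  ·
  (2,4): δ = 57.51°  ·
  (2,5): δ = 30.81°  ✓
  (2,6): δ = 0.65°  ✓
  (2,7): δ = 60.03°  ·
  (3,4): δ = 123.26°  ·
  (3,5): δ = 96.56°  ·
  (3,6): δ = 65.10°  ·
  (3,7): δ = 5.72°  ✓
  (4,5): δ = 153.30°  ·
  (4,6): δ = 121.84°  ·
  (4,7): δ = 62.46°  ·
  (5,6): δ = 148.54°  ·
  (5,7): δ = 89.16°  ·
  (6,7): δ = 120.63°  ·
antipodal pairs: 8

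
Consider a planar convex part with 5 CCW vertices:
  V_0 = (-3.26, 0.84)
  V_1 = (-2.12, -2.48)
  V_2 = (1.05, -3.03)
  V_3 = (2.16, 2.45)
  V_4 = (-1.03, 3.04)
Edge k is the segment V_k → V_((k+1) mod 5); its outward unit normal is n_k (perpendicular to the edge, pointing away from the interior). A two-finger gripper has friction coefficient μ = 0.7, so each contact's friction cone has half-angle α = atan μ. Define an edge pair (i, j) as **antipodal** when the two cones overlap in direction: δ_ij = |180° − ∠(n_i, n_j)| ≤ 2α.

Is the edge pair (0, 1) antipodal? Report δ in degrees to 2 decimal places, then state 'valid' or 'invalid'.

δ = 118.79°, invalid

α = atan 0.7 = 34.99°;  2α = 69.98°
edge 0: e_0 = (+1.14, -3.32);  n_0 = (-0.9458, -0.3248)
edge 1: e_1 = (+3.17, -0.55);  n_1 = (-0.1709, -0.9853)
∠(n_0, n_1) = 61.21°
δ = |180° − 61.21°| = 118.79°
118.79° > 2α = 69.98°  →  invalid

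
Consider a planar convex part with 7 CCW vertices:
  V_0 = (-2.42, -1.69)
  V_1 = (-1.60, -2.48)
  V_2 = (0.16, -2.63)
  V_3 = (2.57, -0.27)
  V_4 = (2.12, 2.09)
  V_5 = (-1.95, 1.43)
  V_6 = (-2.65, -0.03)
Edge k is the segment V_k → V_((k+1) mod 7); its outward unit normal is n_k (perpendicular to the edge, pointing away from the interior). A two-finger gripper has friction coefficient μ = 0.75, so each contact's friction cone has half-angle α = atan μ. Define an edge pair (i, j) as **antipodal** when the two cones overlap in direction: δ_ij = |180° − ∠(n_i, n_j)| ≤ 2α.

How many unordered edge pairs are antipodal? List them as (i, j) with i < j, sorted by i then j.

count = 9; pairs: (0,3), (0,4), (1,4), (1,5), (2,4), (2,5), (2,6), (3,5), (3,6)

α = atan 0.75 = 36.87°;  2α = 73.74°
n_0 = (-0.6938, -0.7202)
n_1 = (-0.0849, -0.9964)
n_2 = (+0.6997, -0.7145)
n_3 = (+0.9823, +0.1873)
n_4 = (-0.1601, +0.9871)
n_5 = (-0.9017, +0.4323)
n_6 = (-0.9905, -0.1372)
  (0,1): δ = 140.94°  ·
  (0,2): δ = 91.67°  ·
  (0,3): δ = 35.27°  ✓
  (0,4): δ = 53.14°  ✓
  (0,5): δ = 108.32°  ·
  (0,6): δ = 141.82°  ·
  (1,2): δ = 130.73°  ·
  (1,3): δ = 74.33°  ·
  (1,4): δ = 14.08°  ✓
  (1,5): δ = 69.26°  ✓
  (1,6): δ = 102.76°  ·
  (2,3): δ = 123.60°  ·
  (2,4): δ = 35.19°  ✓
  (2,5): δ = 19.99°  ✓
  (2,6): δ = 53.49°  ✓
  (3,4): δ = 91.58°  ·
  (3,5): δ = 36.41°  ✓
  (3,6): δ = 2.91°  ✓
  (4,5): δ = 124.83°  ·
  (4,6): δ = 91.32°  ·
  (5,6): δ = 146.50°  ·
antipodal pairs: 9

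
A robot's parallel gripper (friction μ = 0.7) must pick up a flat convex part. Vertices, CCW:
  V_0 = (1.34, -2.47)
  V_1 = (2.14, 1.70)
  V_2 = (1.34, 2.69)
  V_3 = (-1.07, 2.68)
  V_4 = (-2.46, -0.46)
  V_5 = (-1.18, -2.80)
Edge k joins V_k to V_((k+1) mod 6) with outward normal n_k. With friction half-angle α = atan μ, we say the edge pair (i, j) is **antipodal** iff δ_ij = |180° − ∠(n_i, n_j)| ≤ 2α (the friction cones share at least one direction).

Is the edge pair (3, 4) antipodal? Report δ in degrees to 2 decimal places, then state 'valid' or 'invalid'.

δ = 127.44°, invalid

α = atan 0.7 = 34.99°;  2α = 69.98°
edge 3: e_3 = (-1.39, -3.14);  n_3 = (-0.9144, +0.4048)
edge 4: e_4 = (+1.28, -2.34);  n_4 = (-0.8773, -0.4799)
∠(n_3, n_4) = 52.56°
δ = |180° − 52.56°| = 127.44°
127.44° > 2α = 69.98°  →  invalid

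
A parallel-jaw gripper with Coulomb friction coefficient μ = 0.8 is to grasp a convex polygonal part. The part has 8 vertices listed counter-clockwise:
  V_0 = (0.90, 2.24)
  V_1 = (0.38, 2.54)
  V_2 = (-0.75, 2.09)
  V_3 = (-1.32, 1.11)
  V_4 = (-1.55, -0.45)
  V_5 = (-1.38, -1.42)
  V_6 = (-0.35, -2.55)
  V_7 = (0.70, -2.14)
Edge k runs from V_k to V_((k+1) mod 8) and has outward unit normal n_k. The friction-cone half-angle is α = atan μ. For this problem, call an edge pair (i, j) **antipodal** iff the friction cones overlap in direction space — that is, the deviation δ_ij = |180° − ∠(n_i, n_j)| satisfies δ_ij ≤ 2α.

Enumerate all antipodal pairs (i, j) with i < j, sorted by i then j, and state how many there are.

count = 13; pairs: (0,3), (0,4), (0,5), (0,6), (1,5), (1,6), (1,7), (2,6), (2,7), (3,6), (3,7), (4,7), (5,7)

α = atan 0.8 = 38.66°;  2α = 77.32°
n_0 = (+0.4997, +0.8662)
n_1 = (-0.3700, +0.9290)
n_2 = (-0.8644, +0.5028)
n_3 = (-0.9893, +0.1459)
n_4 = (-0.9850, -0.1726)
n_5 = (-0.7391, -0.6736)
n_6 = (+0.3637, -0.9315)
n_7 = (+0.9990, -0.0456)
  (0,1): δ = 128.30°  ·
  (0,2): δ = 90.20°  ·
  (0,3): δ = 68.41°  ✓
  (0,4): δ = 50.08°  ✓
  (0,5): δ = 17.67°  ✓
  (0,6): δ = 51.31°  ✓
  (0,7): δ = 117.37°  ·
  (1,2): δ = 141.90°  ·
  (1,3): δ = 120.10°  ·
  (1,4): δ = 101.77°  ·
  (1,5): δ = 69.36°  ✓
  (1,6): δ = 0.38°  ✓
  (1,7): δ = 65.67°  ✓
  (2,3): δ = 158.20°  ·
  (2,4): δ = 139.88°  ·
  (2,5): δ = 107.47°  ·
  (2,6): δ = 38.49°  ✓
  (2,7): δ = 27.57°  ✓
  (3,4): δ = 161.67°  ·
  (3,5): δ = 129.26°  ·
  (3,6): δ = 60.28°  ✓
  (3,7): δ = 5.77°  ✓
  (4,5): δ = 147.59°  ·
  (4,6): δ = 78.61°  ·
  (4,7): δ = 12.56°  ✓
  (5,6): δ = 111.02°  ·
  (5,7): δ = 44.96°  ✓
  (6,7): δ = 113.94°  ·
antipodal pairs: 13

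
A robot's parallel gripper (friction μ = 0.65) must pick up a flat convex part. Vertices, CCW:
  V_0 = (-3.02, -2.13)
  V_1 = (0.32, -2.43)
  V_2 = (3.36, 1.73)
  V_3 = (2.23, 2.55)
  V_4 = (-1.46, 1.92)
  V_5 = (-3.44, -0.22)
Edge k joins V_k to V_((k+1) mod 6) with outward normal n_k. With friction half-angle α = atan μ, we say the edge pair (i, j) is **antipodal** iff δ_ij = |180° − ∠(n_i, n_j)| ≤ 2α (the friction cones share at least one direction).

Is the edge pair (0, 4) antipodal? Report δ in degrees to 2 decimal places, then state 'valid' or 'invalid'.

α = atan 0.65 = 33.02°;  2α = 66.05°
edge 0: e_0 = (+3.34, -0.30);  n_0 = (-0.0895, -0.9960)
edge 4: e_4 = (-1.98, -2.14);  n_4 = (-0.7340, +0.6791)
∠(n_0, n_4) = 127.64°
δ = |180° − 127.64°| = 52.36°
52.36° ≤ 2α = 66.05°  →  valid

δ = 52.36°, valid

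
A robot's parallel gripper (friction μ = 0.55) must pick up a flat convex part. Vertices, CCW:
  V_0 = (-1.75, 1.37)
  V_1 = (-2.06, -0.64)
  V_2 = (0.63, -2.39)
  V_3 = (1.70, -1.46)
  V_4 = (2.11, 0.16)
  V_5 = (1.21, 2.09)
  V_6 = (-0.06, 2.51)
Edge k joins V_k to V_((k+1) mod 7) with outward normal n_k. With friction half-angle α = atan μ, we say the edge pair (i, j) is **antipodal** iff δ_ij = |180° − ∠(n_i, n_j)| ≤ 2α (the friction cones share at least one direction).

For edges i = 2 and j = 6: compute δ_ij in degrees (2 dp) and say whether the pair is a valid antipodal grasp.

α = atan 0.55 = 28.81°;  2α = 57.62°
edge 2: e_2 = (+1.07, +0.93);  n_2 = (+0.6560, -0.7548)
edge 6: e_6 = (-1.69, -1.14);  n_6 = (-0.5592, +0.8290)
∠(n_2, n_6) = 173.01°
δ = |180° − 173.01°| = 6.99°
6.99° ≤ 2α = 57.62°  →  valid

δ = 6.99°, valid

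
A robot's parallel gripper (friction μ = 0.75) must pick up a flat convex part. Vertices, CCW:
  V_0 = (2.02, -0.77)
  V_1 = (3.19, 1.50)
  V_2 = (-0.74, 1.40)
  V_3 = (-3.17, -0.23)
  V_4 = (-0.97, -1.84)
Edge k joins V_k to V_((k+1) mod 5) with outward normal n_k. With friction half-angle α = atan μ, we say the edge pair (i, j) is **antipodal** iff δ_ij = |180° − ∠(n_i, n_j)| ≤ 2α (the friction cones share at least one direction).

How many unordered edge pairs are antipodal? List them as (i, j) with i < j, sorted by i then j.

count = 6; pairs: (0,1), (0,2), (1,3), (1,4), (2,3), (2,4)

α = atan 0.75 = 36.87°;  2α = 73.74°
n_0 = (+0.8889, -0.4581)
n_1 = (-0.0254, +0.9997)
n_2 = (-0.5571, +0.8305)
n_3 = (-0.5906, -0.8070)
n_4 = (+0.3369, -0.9415)
  (0,1): δ = 61.27°  ✓
  (0,2): δ = 28.88°  ✓
  (0,3): δ = 81.07°  ·
  (0,4): δ = 136.96°  ·
  (1,2): δ = 147.60°  ·
  (1,3): δ = 37.65°  ✓
  (1,4): δ = 18.23°  ✓
  (2,3): δ = 70.05°  ✓
  (2,4): δ = 14.16°  ✓
  (3,4): δ = 124.11°  ·
antipodal pairs: 6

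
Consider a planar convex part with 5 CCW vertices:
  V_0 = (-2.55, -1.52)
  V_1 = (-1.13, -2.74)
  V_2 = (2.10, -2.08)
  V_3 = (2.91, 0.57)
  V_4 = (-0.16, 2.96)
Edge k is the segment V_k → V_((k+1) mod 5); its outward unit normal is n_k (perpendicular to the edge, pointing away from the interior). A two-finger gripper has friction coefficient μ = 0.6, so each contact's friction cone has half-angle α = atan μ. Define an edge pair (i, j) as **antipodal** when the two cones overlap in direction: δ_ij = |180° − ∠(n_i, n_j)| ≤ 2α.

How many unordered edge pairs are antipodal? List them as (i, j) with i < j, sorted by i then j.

count = 4; pairs: (0,3), (1,3), (1,4), (2,4)

α = atan 0.6 = 30.96°;  2α = 61.93°
n_0 = (-0.6517, -0.7585)
n_1 = (+0.2002, -0.9798)
n_2 = (+0.9563, -0.2923)
n_3 = (+0.6143, +0.7891)
n_4 = (-0.8823, +0.4707)
  (0,1): δ = 127.78°  ·
  (0,2): δ = 66.33°  ·
  (0,3): δ = 2.77°  ✓
  (0,4): δ = 102.59°  ·
  (1,2): δ = 118.54°  ·
  (1,3): δ = 49.45°  ✓
  (1,4): δ = 50.37°  ✓
  (2,3): δ = 110.90°  ·
  (2,4): δ = 11.08°  ✓
  (3,4): δ = 80.18°  ·
antipodal pairs: 4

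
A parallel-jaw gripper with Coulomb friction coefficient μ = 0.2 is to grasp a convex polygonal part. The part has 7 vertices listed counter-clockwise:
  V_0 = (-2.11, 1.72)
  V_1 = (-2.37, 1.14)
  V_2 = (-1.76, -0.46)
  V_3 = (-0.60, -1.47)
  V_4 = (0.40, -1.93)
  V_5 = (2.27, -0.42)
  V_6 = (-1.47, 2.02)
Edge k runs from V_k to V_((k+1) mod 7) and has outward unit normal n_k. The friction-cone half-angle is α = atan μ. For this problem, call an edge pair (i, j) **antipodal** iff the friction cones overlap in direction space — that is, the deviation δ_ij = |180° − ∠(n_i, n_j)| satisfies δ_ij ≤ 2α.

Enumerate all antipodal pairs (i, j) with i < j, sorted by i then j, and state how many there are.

count = 3; pairs: (2,5), (3,5), (4,6)

α = atan 0.2 = 11.31°;  2α = 22.62°
n_0 = (-0.9125, +0.4091)
n_1 = (-0.9344, -0.3562)
n_2 = (-0.6567, -0.7542)
n_3 = (-0.4179, -0.9085)
n_4 = (+0.6282, -0.7780)
n_5 = (+0.5464, +0.8375)
n_6 = (-0.4244, +0.9055)
  (0,1): δ = 134.99°  ·
  (0,2): δ = 106.90°  ·
  (0,3): δ = 90.56°  ·
  (0,4): δ = 26.93°  ·
  (0,5): δ = 81.02°  ·
  (0,6): δ = 139.26°  ·
  (1,2): δ = 151.92°  ·
  (1,3): δ = 135.57°  ·
  (1,4): δ = 71.95°  ·
  (1,5): δ = 36.01°  ·
  (1,6): δ = 94.25°  ·
  (2,3): δ = 163.66°  ·
  (2,4): δ = 100.03°  ·
  (2,5): δ = 7.93°  ✓
  (2,6): δ = 66.16°  ·
  (3,4): δ = 116.38°  ·
  (3,5): δ = 8.42°  ✓
  (3,6): δ = 49.82°  ·
  (4,5): δ = 72.04°  ·
  (4,6): δ = 13.81°  ✓
  (5,6): δ = 121.76°  ·
antipodal pairs: 3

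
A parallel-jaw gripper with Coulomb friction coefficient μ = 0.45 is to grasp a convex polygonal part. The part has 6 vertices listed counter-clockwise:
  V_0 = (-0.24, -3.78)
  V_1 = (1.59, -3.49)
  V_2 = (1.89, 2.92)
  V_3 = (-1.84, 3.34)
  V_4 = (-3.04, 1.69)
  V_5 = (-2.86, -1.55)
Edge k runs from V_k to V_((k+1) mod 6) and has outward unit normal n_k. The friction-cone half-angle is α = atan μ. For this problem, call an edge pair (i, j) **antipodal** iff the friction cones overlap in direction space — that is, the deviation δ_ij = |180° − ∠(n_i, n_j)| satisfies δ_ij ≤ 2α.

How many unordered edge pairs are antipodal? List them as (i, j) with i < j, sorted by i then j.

α = atan 0.45 = 24.23°;  2α = 48.46°
n_0 = (+0.1565, -0.9877)
n_1 = (+0.9989, -0.0468)
n_2 = (+0.1119, +0.9937)
n_3 = (-0.8087, +0.5882)
n_4 = (-0.9985, -0.0555)
n_5 = (-0.6482, -0.7615)
  (0,1): δ = 101.68°  ·
  (0,2): δ = 15.43°  ✓
  (0,3): δ = 44.97°  ✓
  (0,4): δ = 84.18°  ·
  (0,5): δ = 130.59°  ·
  (1,2): δ = 93.74°  ·
  (1,3): δ = 33.35°  ✓
  (1,4): δ = 5.86°  ✓
  (1,5): δ = 52.28°  ·
  (2,3): δ = 119.60°  ·
  (2,4): δ = 80.40°  ·
  (2,5): δ = 33.98°  ✓
  (3,4): δ = 140.79°  ·
  (3,5): δ = 94.38°  ·
  (4,5): δ = 133.58°  ·
antipodal pairs: 5

count = 5; pairs: (0,2), (0,3), (1,3), (1,4), (2,5)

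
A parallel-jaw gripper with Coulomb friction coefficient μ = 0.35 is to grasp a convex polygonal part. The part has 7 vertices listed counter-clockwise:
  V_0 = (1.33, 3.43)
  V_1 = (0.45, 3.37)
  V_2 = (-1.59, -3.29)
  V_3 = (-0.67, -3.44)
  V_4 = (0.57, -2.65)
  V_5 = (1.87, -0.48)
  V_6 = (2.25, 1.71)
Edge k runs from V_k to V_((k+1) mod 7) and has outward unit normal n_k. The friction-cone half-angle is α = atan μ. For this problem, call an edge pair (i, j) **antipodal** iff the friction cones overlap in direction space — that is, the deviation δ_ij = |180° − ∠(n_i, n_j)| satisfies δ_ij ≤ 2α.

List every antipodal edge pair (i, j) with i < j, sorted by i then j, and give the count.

count = 4; pairs: (0,2), (0,3), (1,4), (1,5)

α = atan 0.35 = 19.29°;  2α = 38.58°
n_0 = (-0.0680, +0.9977)
n_1 = (-0.9562, +0.2929)
n_2 = (-0.1609, -0.9870)
n_3 = (+0.5373, -0.8434)
n_4 = (+0.8578, -0.5139)
n_5 = (+0.9853, -0.1710)
n_6 = (+0.8818, +0.4717)
  (0,1): δ = 110.93°  ·
  (0,2): δ = 13.16°  ✓
  (0,3): δ = 28.60°  ✓
  (0,4): δ = 55.17°  ·
  (0,5): δ = 76.26°  ·
  (0,6): δ = 114.24°  ·
  (1,2): δ = 82.23°  ·
  (1,3): δ = 40.47°  ·
  (1,4): δ = 13.89°  ✓
  (1,5): δ = 7.19°  ✓
  (1,6): δ = 45.17°  ·
  (2,3): δ = 138.24°  ·
  (2,4): δ = 111.66°  ·
  (2,5): δ = 90.58°  ·
  (2,6): δ = 52.60°  ·
  (3,4): δ = 153.43°  ·
  (3,5): δ = 132.34°  ·
  (3,6): δ = 94.36°  ·
  (4,5): δ = 158.92°  ·
  (4,6): δ = 120.93°  ·
  (5,6): δ = 142.01°  ·
antipodal pairs: 4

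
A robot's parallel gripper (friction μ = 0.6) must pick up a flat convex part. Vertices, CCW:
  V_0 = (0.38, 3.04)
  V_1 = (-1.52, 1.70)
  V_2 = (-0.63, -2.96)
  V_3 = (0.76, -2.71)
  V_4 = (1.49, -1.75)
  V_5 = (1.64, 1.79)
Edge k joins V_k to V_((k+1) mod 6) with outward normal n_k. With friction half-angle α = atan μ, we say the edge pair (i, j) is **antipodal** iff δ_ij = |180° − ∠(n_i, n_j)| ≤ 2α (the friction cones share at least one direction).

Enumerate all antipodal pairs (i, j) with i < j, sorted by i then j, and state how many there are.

count = 7; pairs: (0,2), (0,3), (0,4), (1,3), (1,4), (1,5), (2,5)

α = atan 0.6 = 30.96°;  2α = 61.93°
n_0 = (-0.5763, +0.8172)
n_1 = (-0.9822, -0.1876)
n_2 = (+0.1770, -0.9842)
n_3 = (+0.7960, -0.6053)
n_4 = (+0.9991, -0.0423)
n_5 = (+0.7043, +0.7099)
  (0,1): δ = 114.38°  ·
  (0,2): δ = 25.00°  ✓
  (0,3): δ = 17.56°  ✓
  (0,4): δ = 52.38°  ✓
  (0,5): δ = 100.03°  ·
  (1,2): δ = 90.62°  ·
  (1,3): δ = 48.06°  ✓
  (1,4): δ = 13.24°  ✓
  (1,5): δ = 34.42°  ✓
  (2,3): δ = 137.45°  ·
  (2,4): δ = 102.62°  ·
  (2,5): δ = 54.97°  ✓
  (3,4): δ = 145.18°  ·
  (3,5): δ = 97.52°  ·
  (4,5): δ = 132.35°  ·
antipodal pairs: 7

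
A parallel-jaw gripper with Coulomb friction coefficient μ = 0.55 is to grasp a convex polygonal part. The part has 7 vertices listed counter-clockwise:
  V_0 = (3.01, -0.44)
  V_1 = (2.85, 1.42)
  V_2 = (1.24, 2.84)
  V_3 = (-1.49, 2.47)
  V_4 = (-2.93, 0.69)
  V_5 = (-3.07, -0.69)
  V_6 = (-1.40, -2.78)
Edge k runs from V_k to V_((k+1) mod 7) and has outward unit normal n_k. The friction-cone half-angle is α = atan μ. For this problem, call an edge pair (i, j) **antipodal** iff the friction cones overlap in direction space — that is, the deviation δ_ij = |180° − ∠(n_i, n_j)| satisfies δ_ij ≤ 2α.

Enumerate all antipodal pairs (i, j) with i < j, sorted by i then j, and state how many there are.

count = 8; pairs: (0,3), (0,4), (0,5), (1,4), (1,5), (2,6), (3,6), (4,6)

α = atan 0.55 = 28.81°;  2α = 57.62°
n_0 = (+0.9963, +0.0857)
n_1 = (+0.6615, +0.7500)
n_2 = (-0.1343, +0.9909)
n_3 = (-0.7774, +0.6289)
n_4 = (-0.9949, +0.1009)
n_5 = (-0.7812, -0.6242)
n_6 = (+0.4687, -0.8833)
  (0,1): δ = 136.33°  ·
  (0,2): δ = 87.20°  ·
  (0,3): δ = 43.89°  ✓
  (0,4): δ = 10.71°  ✓
  (0,5): δ = 33.71°  ✓
  (0,6): δ = 113.03°  ·
  (1,2): δ = 130.87°  ·
  (1,3): δ = 87.56°  ·
  (1,4): δ = 54.38°  ✓
  (1,5): δ = 9.96°  ✓
  (1,6): δ = 69.36°  ·
  (2,3): δ = 136.69°  ·
  (2,4): δ = 103.51°  ·
  (2,5): δ = 59.09°  ·
  (2,6): δ = 20.23°  ✓
  (3,4): δ = 146.82°  ·
  (3,5): δ = 102.40°  ·
  (3,6): δ = 23.08°  ✓
  (4,5): δ = 135.58°  ·
  (4,6): δ = 56.26°  ✓
  (5,6): δ = 100.68°  ·
antipodal pairs: 8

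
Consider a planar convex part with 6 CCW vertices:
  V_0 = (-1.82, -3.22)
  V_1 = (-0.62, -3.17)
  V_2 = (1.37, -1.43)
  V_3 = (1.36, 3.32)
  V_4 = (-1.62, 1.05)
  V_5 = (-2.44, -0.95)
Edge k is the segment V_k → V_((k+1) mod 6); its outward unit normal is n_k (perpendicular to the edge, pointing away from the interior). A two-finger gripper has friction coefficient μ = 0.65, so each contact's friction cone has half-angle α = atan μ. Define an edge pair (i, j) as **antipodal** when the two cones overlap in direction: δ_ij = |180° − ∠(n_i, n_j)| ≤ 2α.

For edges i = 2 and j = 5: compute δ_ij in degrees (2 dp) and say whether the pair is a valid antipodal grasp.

α = atan 0.65 = 33.02°;  2α = 66.05°
edge 2: e_2 = (-0.01, +4.75);  n_2 = (+1.0000, +0.0021)
edge 5: e_5 = (+0.62, -2.27);  n_5 = (-0.9647, -0.2635)
∠(n_2, n_5) = 164.84°
δ = |180° − 164.84°| = 15.16°
15.16° ≤ 2α = 66.05°  →  valid

δ = 15.16°, valid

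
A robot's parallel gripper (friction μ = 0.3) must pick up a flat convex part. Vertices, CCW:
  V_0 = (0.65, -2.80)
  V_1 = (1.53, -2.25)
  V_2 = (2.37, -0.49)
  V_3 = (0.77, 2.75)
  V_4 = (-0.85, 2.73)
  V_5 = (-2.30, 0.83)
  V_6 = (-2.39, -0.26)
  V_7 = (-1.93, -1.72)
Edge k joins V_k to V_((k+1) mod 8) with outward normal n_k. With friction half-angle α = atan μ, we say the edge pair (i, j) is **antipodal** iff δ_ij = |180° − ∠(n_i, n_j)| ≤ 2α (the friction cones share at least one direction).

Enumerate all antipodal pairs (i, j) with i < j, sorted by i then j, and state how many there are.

α = atan 0.3 = 16.70°;  2α = 33.40°
n_0 = (+0.5300, -0.8480)
n_1 = (+0.9025, -0.4307)
n_2 = (+0.8966, +0.4428)
n_3 = (-0.0123, +0.9999)
n_4 = (-0.7950, +0.6067)
n_5 = (-0.9966, +0.0823)
n_6 = (-0.9538, -0.3005)
n_7 = (-0.3861, -0.9224)
  (0,1): δ = 147.52°  ·
  (0,2): δ = 95.72°  ·
  (0,3): δ = 31.30°  ✓
  (0,4): δ = 20.65°  ✓
  (0,5): δ = 53.27°  ·
  (0,6): δ = 75.48°  ·
  (0,7): δ = 125.28°  ·
  (1,2): δ = 128.20°  ·
  (1,3): δ = 63.78°  ·
  (1,4): δ = 11.84°  ✓
  (1,5): δ = 20.79°  ✓
  (1,6): δ = 43.00°  ·
  (1,7): δ = 92.80°  ·
  (2,3): δ = 115.57°  ·
  (2,4): δ = 63.63°  ·
  (2,5): δ = 31.00°  ✓
  (2,6): δ = 8.79°  ✓
  (2,7): δ = 41.00°  ·
  (3,4): δ = 128.06°  ·
  (3,5): δ = 95.43°  ·
  (3,6): δ = 73.22°  ·
  (3,7): δ = 23.42°  ✓
  (4,5): δ = 147.37°  ·
  (4,6): δ = 125.16°  ·
  (4,7): δ = 75.37°  ·
  (5,6): δ = 157.79°  ·
  (5,7): δ = 107.99°  ·
  (6,7): δ = 130.20°  ·
antipodal pairs: 7

count = 7; pairs: (0,3), (0,4), (1,4), (1,5), (2,5), (2,6), (3,7)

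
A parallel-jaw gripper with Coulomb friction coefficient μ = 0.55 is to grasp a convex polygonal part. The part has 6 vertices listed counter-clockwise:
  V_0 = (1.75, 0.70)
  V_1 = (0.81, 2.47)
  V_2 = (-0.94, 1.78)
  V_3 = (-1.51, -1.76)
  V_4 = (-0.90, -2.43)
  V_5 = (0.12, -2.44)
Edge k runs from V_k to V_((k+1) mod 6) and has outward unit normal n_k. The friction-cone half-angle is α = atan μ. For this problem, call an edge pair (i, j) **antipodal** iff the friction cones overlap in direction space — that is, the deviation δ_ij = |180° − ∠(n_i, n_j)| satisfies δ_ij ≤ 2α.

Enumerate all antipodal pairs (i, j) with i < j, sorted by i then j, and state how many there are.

count = 5; pairs: (0,2), (0,3), (1,4), (1,5), (2,5)

α = atan 0.55 = 28.81°;  2α = 57.62°
n_0 = (+0.8832, +0.4690)
n_1 = (-0.3668, +0.9303)
n_2 = (-0.9873, +0.1590)
n_3 = (-0.7394, -0.6732)
n_4 = (-0.0098, -1.0000)
n_5 = (+0.8875, -0.4607)
  (0,1): δ = 96.45°  ·
  (0,2): δ = 37.12°  ✓
  (0,3): δ = 14.34°  ✓
  (0,4): δ = 61.47°  ·
  (0,5): δ = 124.59°  ·
  (1,2): δ = 120.67°  ·
  (1,3): δ = 69.20°  ·
  (1,4): δ = 22.08°  ✓
  (1,5): δ = 41.05°  ✓
  (2,3): δ = 128.54°  ·
  (2,4): δ = 81.41°  ·
  (2,5): δ = 18.29°  ✓
  (3,4): δ = 132.88°  ·
  (3,5): δ = 69.75°  ·
  (4,5): δ = 116.87°  ·
antipodal pairs: 5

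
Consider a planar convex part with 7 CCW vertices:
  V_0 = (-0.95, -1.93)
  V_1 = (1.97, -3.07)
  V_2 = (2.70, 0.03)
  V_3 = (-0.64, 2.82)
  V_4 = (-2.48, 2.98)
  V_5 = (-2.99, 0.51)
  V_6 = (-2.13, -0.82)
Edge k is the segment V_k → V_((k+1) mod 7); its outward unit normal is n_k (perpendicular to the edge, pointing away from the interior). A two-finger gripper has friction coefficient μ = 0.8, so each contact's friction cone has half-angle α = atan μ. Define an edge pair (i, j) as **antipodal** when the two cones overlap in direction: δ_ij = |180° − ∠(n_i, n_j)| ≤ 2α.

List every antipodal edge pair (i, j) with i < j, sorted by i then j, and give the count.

count = 10; pairs: (0,2), (0,3), (1,4), (1,5), (1,6), (2,4), (2,5), (2,6), (3,5), (3,6)

α = atan 0.8 = 38.66°;  2α = 77.32°
n_0 = (-0.3637, -0.9315)
n_1 = (+0.9734, -0.2292)
n_2 = (+0.6411, +0.7675)
n_3 = (+0.0866, +0.9962)
n_4 = (-0.9793, +0.2022)
n_5 = (-0.8397, -0.5430)
n_6 = (-0.6852, -0.7284)
  (0,1): δ = 81.92°  ·
  (0,2): δ = 18.55°  ✓
  (0,3): δ = 16.36°  ✓
  (0,4): δ = 99.66°  ·
  (0,5): δ = 144.21°  ·
  (0,6): δ = 158.08°  ·
  (1,2): δ = 116.62°  ·
  (1,3): δ = 81.72°  ·
  (1,4): δ = 1.58°  ✓
  (1,5): δ = 46.14°  ✓
  (1,6): δ = 60.00°  ✓
  (2,3): δ = 145.10°  ·
  (2,4): δ = 61.79°  ✓
  (2,5): δ = 17.24°  ✓
  (2,6): δ = 3.38°  ✓
  (3,4): δ = 96.70°  ·
  (3,5): δ = 52.14°  ✓
  (3,6): δ = 38.28°  ✓
  (4,5): δ = 135.45°  ·
  (4,6): δ = 121.58°  ·
  (5,6): δ = 166.14°  ·
antipodal pairs: 10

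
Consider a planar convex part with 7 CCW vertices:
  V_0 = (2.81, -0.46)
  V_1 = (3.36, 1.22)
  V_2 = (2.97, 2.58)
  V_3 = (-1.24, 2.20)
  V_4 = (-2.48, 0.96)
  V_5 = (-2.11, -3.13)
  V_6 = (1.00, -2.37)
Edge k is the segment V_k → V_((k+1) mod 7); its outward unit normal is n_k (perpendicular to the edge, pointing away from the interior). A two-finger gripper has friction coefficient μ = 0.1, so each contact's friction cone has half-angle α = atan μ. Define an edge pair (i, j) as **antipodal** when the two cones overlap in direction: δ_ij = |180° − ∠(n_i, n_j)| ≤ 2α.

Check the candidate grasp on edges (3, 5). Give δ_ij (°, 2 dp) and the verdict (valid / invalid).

δ = 31.27°, invalid

α = atan 0.1 = 5.71°;  2α = 11.42°
edge 3: e_3 = (-1.24, -1.24);  n_3 = (-0.7071, +0.7071)
edge 5: e_5 = (+3.11, +0.76);  n_5 = (+0.2374, -0.9714)
∠(n_3, n_5) = 148.73°
δ = |180° − 148.73°| = 31.27°
31.27° > 2α = 11.42°  →  invalid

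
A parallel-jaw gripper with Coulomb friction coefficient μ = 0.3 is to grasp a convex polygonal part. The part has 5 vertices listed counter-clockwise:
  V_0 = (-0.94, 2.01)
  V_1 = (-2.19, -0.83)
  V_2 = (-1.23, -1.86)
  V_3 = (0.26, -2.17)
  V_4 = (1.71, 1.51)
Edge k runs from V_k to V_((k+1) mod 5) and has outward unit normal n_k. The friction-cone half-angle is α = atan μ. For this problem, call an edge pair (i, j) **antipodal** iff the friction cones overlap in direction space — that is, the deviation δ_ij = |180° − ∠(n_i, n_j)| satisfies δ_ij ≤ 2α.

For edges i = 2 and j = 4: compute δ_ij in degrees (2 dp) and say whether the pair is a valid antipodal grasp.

α = atan 0.3 = 16.70°;  2α = 33.40°
edge 2: e_2 = (+1.49, -0.31);  n_2 = (-0.2037, -0.9790)
edge 4: e_4 = (-2.65, +0.50);  n_4 = (+0.1854, +0.9827)
∠(n_2, n_4) = 178.93°
δ = |180° − 178.93°| = 1.07°
1.07° ≤ 2α = 33.40°  →  valid

δ = 1.07°, valid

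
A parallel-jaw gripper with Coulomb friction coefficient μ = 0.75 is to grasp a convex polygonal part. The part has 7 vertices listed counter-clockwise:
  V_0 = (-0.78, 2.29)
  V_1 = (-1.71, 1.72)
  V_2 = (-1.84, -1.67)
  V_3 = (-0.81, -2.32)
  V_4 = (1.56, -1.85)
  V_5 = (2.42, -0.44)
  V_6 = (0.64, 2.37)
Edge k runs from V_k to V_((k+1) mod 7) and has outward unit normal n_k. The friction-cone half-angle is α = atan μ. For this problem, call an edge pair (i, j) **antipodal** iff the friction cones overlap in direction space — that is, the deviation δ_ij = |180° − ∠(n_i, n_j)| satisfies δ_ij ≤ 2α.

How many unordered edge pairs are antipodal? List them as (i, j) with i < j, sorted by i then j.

α = atan 0.75 = 36.87°;  2α = 73.74°
n_0 = (-0.5226, +0.8526)
n_1 = (-0.9993, +0.0383)
n_2 = (-0.5337, -0.8457)
n_3 = (+0.1945, -0.9809)
n_4 = (+0.8537, -0.5207)
n_5 = (+0.8448, +0.5351)
n_6 = (-0.0562, +0.9984)
  (0,1): δ = 123.70°  ·
  (0,2): δ = 63.76°  ✓
  (0,3): δ = 20.29°  ✓
  (0,4): δ = 27.12°  ✓
  (0,5): δ = 90.85°  ·
  (0,6): δ = 151.72°  ·
  (1,2): δ = 120.06°  ·
  (1,3): δ = 76.59°  ·
  (1,4): δ = 29.18°  ✓
  (1,5): δ = 34.55°  ✓
  (1,6): δ = 95.42°  ·
  (2,3): δ = 136.53°  ·
  (2,4): δ = 89.13°  ·
  (2,5): δ = 25.39°  ✓
  (2,6): δ = 35.48°  ✓
  (3,4): δ = 132.60°  ·
  (3,5): δ = 68.86°  ✓
  (3,6): δ = 7.99°  ✓
  (4,5): δ = 116.27°  ·
  (4,6): δ = 55.40°  ✓
  (5,6): δ = 119.13°  ·
antipodal pairs: 10

count = 10; pairs: (0,2), (0,3), (0,4), (1,4), (1,5), (2,5), (2,6), (3,5), (3,6), (4,6)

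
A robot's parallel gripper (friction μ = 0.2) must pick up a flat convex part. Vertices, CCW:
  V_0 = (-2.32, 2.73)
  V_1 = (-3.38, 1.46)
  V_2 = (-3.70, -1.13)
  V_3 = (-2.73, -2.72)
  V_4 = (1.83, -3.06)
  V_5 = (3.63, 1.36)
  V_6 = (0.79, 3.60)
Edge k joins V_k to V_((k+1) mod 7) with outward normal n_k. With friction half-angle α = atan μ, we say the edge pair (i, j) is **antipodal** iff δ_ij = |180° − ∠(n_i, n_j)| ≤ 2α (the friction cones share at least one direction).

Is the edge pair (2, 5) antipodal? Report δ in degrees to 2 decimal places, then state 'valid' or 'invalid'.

δ = 20.35°, valid

α = atan 0.2 = 11.31°;  2α = 22.62°
edge 2: e_2 = (+0.97, -1.59);  n_2 = (-0.8537, -0.5208)
edge 5: e_5 = (-2.84, +2.24);  n_5 = (+0.6193, +0.7852)
∠(n_2, n_5) = 159.65°
δ = |180° − 159.65°| = 20.35°
20.35° ≤ 2α = 22.62°  →  valid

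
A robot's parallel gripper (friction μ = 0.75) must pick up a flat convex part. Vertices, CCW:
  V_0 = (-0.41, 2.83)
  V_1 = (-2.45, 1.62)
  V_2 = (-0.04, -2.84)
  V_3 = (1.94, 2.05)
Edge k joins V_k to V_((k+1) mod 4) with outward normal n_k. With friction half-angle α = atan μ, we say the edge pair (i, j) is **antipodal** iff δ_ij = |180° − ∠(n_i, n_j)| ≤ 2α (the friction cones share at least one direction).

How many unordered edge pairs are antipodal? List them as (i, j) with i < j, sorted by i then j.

α = atan 0.75 = 36.87°;  2α = 73.74°
n_0 = (-0.5101, +0.8601)
n_1 = (-0.8798, -0.4754)
n_2 = (+0.9269, -0.3753)
n_3 = (+0.3150, +0.9491)
  (0,1): δ = 92.29°  ·
  (0,2): δ = 37.28°  ✓
  (0,3): δ = 130.96°  ·
  (1,2): δ = 50.43°  ✓
  (1,3): δ = 43.25°  ✓
  (2,3): δ = 86.32°  ·
antipodal pairs: 3

count = 3; pairs: (0,2), (1,2), (1,3)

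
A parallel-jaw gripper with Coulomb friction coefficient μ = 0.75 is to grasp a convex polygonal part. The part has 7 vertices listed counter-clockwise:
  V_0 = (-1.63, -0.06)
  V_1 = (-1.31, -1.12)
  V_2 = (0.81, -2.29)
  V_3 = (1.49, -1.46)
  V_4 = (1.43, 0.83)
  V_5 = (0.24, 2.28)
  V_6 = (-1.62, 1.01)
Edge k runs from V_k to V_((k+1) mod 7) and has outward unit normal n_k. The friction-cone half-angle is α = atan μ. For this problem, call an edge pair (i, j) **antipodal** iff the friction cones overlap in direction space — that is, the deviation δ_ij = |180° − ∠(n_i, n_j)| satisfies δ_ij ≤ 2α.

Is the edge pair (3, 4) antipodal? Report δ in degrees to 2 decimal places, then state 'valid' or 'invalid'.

δ = 142.13°, invalid

α = atan 0.75 = 36.87°;  2α = 73.74°
edge 3: e_3 = (-0.06, +2.29);  n_3 = (+0.9997, +0.0262)
edge 4: e_4 = (-1.19, +1.45);  n_4 = (+0.7730, +0.6344)
∠(n_3, n_4) = 37.87°
δ = |180° − 37.87°| = 142.13°
142.13° > 2α = 73.74°  →  invalid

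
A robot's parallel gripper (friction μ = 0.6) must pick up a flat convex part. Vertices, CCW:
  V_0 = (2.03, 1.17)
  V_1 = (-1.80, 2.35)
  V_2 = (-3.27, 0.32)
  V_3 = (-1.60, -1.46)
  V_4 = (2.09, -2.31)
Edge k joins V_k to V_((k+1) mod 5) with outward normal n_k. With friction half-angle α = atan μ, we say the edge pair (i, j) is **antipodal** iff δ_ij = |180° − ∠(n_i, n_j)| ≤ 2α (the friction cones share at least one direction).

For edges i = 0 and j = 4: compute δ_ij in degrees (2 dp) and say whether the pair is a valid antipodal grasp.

α = atan 0.6 = 30.96°;  2α = 61.93°
edge 0: e_0 = (-3.83, +1.18);  n_0 = (+0.2944, +0.9557)
edge 4: e_4 = (-0.06, +3.48);  n_4 = (+0.9999, +0.0172)
∠(n_0, n_4) = 71.89°
δ = |180° − 71.89°| = 108.11°
108.11° > 2α = 61.93°  →  invalid

δ = 108.11°, invalid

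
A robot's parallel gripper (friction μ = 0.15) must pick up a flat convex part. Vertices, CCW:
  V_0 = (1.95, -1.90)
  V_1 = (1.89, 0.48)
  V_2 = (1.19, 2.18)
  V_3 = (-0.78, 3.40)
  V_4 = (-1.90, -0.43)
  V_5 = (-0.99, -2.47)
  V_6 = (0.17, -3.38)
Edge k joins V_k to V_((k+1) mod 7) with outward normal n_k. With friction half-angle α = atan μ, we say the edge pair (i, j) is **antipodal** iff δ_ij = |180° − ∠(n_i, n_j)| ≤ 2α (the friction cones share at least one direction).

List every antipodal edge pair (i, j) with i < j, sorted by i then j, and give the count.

α = atan 0.15 = 8.53°;  2α = 17.06°
n_0 = (+0.9997, +0.0252)
n_1 = (+0.9247, +0.3807)
n_2 = (+0.5265, +0.8502)
n_3 = (-0.9598, +0.2807)
n_4 = (-0.9133, -0.4074)
n_5 = (-0.6172, -0.7868)
n_6 = (+0.6393, -0.7689)
  (0,1): δ = 159.06°  ·
  (0,2): δ = 123.21°  ·
  (0,3): δ = 17.74°  ·
  (0,4): δ = 22.60°  ·
  (0,5): δ = 50.44°  ·
  (0,6): δ = 128.30°  ·
  (1,2): δ = 144.15°  ·
  (1,3): δ = 38.68°  ·
  (1,4): δ = 1.66°  ✓
  (1,5): δ = 29.51°  ·
  (1,6): δ = 107.36°  ·
  (2,3): δ = 74.53°  ·
  (2,4): δ = 34.19°  ·
  (2,5): δ = 6.34°  ✓
  (2,6): δ = 71.51°  ·
  (3,4): δ = 139.66°  ·
  (3,5): δ = 111.81°  ·
  (3,6): δ = 33.96°  ·
  (4,5): δ = 152.15°  ·
  (4,6): δ = 74.30°  ·
  (5,6): δ = 102.14°  ·
antipodal pairs: 2

count = 2; pairs: (1,4), (2,5)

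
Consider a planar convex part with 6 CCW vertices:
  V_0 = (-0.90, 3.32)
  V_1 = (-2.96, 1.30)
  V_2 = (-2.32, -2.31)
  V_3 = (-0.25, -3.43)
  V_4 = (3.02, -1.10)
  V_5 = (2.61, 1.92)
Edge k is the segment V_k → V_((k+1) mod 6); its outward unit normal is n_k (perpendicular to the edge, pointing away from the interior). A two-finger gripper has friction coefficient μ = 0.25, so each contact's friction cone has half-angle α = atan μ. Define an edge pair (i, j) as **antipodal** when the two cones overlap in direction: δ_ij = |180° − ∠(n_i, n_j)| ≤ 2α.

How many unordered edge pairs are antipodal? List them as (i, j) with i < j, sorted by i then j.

α = atan 0.25 = 14.04°;  2α = 28.07°
n_0 = (-0.7001, +0.7140)
n_1 = (-0.9846, -0.1746)
n_2 = (-0.4759, -0.8795)
n_3 = (+0.5803, -0.8144)
n_4 = (+0.9909, +0.1345)
n_5 = (+0.3705, +0.9288)
  (0,1): δ = 124.39°  ·
  (0,2): δ = 72.85°  ·
  (0,3): δ = 8.97°  ✓
  (0,4): δ = 53.29°  ·
  (0,5): δ = 113.82°  ·
  (1,2): δ = 128.47°  ·
  (1,3): δ = 64.58°  ·
  (1,4): δ = 2.32°  ✓
  (1,5): δ = 58.20°  ·
  (2,3): δ = 116.11°  ·
  (2,4): δ = 53.85°  ·
  (2,5): δ = 6.67°  ✓
  (3,4): δ = 117.74°  ·
  (3,5): δ = 57.22°  ·
  (4,5): δ = 119.48°  ·
antipodal pairs: 3

count = 3; pairs: (0,3), (1,4), (2,5)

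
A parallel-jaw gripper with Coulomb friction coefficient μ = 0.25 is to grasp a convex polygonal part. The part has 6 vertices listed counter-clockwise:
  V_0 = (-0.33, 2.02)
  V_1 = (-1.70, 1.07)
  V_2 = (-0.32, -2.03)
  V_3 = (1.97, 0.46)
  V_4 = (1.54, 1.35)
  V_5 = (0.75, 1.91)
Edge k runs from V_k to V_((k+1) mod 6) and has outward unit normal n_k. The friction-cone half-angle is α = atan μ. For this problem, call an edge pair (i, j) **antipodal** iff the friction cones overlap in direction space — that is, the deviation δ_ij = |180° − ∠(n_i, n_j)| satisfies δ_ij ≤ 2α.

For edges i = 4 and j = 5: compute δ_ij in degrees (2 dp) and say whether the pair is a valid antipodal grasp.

α = atan 0.25 = 14.04°;  2α = 28.07°
edge 4: e_4 = (-0.79, +0.56);  n_4 = (+0.5783, +0.8158)
edge 5: e_5 = (-1.08, +0.11);  n_5 = (+0.1013, +0.9949)
∠(n_4, n_5) = 29.52°
δ = |180° − 29.52°| = 150.48°
150.48° > 2α = 28.07°  →  invalid

δ = 150.48°, invalid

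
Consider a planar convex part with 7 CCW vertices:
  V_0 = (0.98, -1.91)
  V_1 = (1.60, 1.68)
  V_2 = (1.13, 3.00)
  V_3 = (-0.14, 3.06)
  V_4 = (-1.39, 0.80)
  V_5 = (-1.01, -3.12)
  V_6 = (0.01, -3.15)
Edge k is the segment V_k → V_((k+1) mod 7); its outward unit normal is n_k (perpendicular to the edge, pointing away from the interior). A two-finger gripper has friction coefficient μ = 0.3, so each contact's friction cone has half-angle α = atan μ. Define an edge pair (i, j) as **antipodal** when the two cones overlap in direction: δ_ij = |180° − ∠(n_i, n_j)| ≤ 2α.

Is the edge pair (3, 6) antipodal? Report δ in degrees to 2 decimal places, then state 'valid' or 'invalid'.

α = atan 0.3 = 16.70°;  2α = 33.40°
edge 3: e_3 = (-1.25, -2.26);  n_3 = (-0.8751, +0.4840)
edge 6: e_6 = (+0.97, +1.24);  n_6 = (+0.7876, -0.6161)
∠(n_3, n_6) = 170.91°
δ = |180° − 170.91°| = 9.09°
9.09° ≤ 2α = 33.40°  →  valid

δ = 9.09°, valid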